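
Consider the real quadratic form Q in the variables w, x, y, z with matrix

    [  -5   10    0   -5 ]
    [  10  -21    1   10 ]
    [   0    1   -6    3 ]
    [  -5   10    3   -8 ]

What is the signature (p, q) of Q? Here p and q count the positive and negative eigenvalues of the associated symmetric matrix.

An LDLᵀ factorisation of A has diagonal entries -5, -1, -5, -6/5.
Counting signs: 4 negative.

(0, 4)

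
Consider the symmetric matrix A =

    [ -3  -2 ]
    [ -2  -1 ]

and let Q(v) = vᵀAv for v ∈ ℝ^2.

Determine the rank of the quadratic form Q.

Row-reducing A symmetrically gives the diagonal entries -3, 1/3.
That gives 1 positive, 1 negative pivots.
The rank is the number of nonzero pivots: 2.

2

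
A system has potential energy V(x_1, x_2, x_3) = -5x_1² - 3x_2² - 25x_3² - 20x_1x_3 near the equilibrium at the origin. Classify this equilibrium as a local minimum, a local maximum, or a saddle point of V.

The Hessian at the origin is H = [[-10, 0, -20], [0, -6, 0], [-20, 0, -50]].
Congruent diagonalization of H (simultaneous row and column reduction) yields pivots -10, -6, -10.
Counting signs: 3 negative.
H is negative definite, so the origin is a strict local maximum.

local maximum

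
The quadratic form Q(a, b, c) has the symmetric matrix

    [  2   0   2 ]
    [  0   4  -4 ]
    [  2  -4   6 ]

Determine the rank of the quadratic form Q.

2

Applying the same elementary operations to the rows and columns of A produces a congruent diagonal matrix with entries 2, 4, 0.
So there are 2 positive, 1 zero pivots.
The rank is the number of nonzero pivots: 2.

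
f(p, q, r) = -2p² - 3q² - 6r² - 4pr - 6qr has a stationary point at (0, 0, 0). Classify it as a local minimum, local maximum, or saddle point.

The Hessian at the origin is H = [[-4, 0, -4], [0, -6, -6], [-4, -6, -12]].
Symmetric row and column elimination reduces H to a congruent diagonal form with pivots -4, -6, -2.
That gives 3 negative pivots.
H is negative definite, so the origin is a strict local maximum.

local maximum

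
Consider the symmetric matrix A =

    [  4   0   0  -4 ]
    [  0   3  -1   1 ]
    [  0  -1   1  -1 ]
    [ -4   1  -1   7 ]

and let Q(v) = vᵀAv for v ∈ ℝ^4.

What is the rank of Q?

4

Row-reducing A symmetrically gives the diagonal entries 4, 3, 2/3, 2.
Counting signs: 4 positive.
The rank is the number of nonzero pivots: 4.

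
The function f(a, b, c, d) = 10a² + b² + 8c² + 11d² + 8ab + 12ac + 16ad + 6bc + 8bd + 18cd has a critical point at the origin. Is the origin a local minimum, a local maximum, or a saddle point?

saddle point

The Hessian at the origin is H = [[20, 8, 12, 16], [8, 2, 6, 8], [12, 6, 16, 18], [16, 8, 18, 22]].
Congruent diagonalization of H (simultaneous row and column reduction) yields pivots 20, -6/5, 10, 4/3.
That gives 3 positive, 1 negative pivots.
H is indefinite, so the origin is a saddle point.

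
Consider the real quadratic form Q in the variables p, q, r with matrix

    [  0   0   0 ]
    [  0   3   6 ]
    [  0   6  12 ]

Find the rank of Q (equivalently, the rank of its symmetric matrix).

Applying the same elementary operations to the rows and columns of A produces a congruent diagonal matrix with entries 0, 3, 0.
So there are 1 positive, 2 zero pivots.
The rank is the number of nonzero pivots: 1.

1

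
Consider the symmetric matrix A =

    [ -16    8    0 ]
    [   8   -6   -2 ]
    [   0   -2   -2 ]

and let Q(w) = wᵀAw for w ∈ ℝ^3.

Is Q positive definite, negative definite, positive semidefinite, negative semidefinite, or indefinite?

negative semidefinite

Congruent diagonalization of A (simultaneous row and column reduction) yields pivots -16, -2, 0.
So there are 2 negative, 1 zero pivots.
Hence Q is negative semidefinite.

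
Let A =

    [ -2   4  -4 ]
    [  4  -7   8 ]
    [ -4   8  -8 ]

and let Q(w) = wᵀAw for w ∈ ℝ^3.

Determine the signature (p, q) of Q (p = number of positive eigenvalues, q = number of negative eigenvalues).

Congruent diagonalization of A (simultaneous row and column reduction) yields pivots -2, 1, 0.
That gives 1 positive, 1 negative, 1 zero pivots.

(1, 1)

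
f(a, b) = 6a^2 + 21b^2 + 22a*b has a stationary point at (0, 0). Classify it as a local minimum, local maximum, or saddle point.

The Hessian at the origin is H = [[12, 22], [22, 42]].
det H = 12·42 − (22)² = 20 > 0 and H[1,1] = 12 > 0, so H is positive definite.
Therefore the origin is a local minimum.

local minimum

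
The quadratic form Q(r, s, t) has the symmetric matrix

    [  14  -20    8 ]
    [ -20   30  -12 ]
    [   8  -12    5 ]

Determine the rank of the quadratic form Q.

Row-reducing A symmetrically gives the diagonal entries 14, 10/7, 1/5.
That gives 3 positive pivots.
The rank is the number of nonzero pivots: 3.

3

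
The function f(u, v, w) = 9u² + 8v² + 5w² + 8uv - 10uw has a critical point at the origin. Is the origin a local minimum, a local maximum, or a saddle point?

local minimum

The Hessian at the origin is H = [[18, 8, -10], [8, 16, 0], [-10, 0, 10]].
Symmetric row and column elimination reduces H to a congruent diagonal form with pivots 18, 112/9, 20/7.
So there are 3 positive pivots.
H is positive definite, so the origin is a strict local minimum.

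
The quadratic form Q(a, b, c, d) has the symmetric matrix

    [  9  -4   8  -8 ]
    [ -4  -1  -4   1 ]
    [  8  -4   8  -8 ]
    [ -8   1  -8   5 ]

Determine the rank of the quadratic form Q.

Congruent diagonalization of A (simultaneous row and column reduction) yields pivots 9, -25/9, 24/25, 0.
Counting signs: 2 positive, 1 negative, 1 zero.
The rank is the number of nonzero pivots: 3.

3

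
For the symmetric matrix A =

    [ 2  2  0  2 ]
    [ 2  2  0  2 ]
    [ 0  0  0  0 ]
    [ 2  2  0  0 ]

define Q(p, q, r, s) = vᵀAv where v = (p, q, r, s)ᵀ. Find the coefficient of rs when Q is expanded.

The coefficient of rs is A[3,4] + A[4,3] = 2·0 = 0.

0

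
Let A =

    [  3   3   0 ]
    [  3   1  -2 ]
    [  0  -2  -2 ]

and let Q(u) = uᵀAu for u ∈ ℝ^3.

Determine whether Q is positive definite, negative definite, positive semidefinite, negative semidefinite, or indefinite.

indefinite

Symmetric row and column elimination reduces A to a congruent diagonal form with pivots 3, -2, 0.
That gives 1 positive, 1 negative, 1 zero pivots.
Hence Q is indefinite.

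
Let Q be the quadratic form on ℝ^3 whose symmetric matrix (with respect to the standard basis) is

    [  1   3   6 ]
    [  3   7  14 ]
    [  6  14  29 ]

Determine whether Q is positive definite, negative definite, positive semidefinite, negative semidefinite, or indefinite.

indefinite

An LDLᵀ factorisation of A has diagonal entries 1, -2, 1.
So there are 2 positive, 1 negative pivots.
Hence Q is indefinite.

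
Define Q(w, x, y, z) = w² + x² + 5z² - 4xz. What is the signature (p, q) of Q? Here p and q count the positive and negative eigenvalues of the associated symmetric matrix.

The symmetric matrix is A = [[1, 0, 0, 0], [0, 1, 0, -2], [0, 0, 0, 0], [0, -2, 0, 5]].
Symmetric row and column elimination reduces A to a congruent diagonal form with pivots 1, 1, 0, 1.
Counting signs: 3 positive, 1 zero.

(3, 0)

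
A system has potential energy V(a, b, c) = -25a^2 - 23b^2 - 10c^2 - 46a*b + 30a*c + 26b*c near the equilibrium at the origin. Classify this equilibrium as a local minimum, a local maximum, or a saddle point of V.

local maximum

The Hessian at the origin is H = [[-50, -46, 30], [-46, -46, 26], [30, 26, -20]].
Congruent diagonalization of H (simultaneous row and column reduction) yields pivots -50, -92/25, -30/23.
So there are 3 negative pivots.
H is negative definite, so the origin is a strict local maximum.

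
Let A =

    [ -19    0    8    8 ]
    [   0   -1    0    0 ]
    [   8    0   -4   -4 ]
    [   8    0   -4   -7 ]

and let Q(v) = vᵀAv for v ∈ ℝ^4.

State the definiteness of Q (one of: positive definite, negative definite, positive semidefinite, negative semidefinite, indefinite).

negative definite

Row-reducing A symmetrically gives the diagonal entries -19, -1, -12/19, -3.
So there are 4 negative pivots.
Hence Q is negative definite.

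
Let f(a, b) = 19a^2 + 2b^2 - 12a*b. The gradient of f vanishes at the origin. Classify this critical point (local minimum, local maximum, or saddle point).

local minimum

The Hessian at the origin is H = [[38, -12], [-12, 4]].
det H = 38·4 − (-12)² = 8 > 0 and H[1,1] = 38 > 0, so H is positive definite.
Therefore the origin is a local minimum.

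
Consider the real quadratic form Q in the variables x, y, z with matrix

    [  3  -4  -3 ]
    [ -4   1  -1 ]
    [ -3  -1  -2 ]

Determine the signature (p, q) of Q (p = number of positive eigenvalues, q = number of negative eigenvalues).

Row-reducing A symmetrically gives the diagonal entries 3, -13/3, 10/13.
Counting signs: 2 positive, 1 negative.

(2, 1)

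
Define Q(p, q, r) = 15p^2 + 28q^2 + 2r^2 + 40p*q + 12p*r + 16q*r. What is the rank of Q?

3

The associated matrix is A = [[15, 20, 6], [20, 28, 8], [6, 8, 2]].
An LDLᵀ factorisation of A has diagonal entries 15, 4/3, -2/5.
Counting signs: 2 positive, 1 negative.
The rank is the number of nonzero pivots: 3.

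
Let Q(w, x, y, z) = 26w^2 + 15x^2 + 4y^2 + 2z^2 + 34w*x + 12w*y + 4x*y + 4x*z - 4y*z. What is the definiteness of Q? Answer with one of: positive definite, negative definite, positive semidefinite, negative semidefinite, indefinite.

positive definite

The symmetric matrix of Q is A = [[26, 17, 6, 0], [17, 15, 2, 2], [6, 2, 4, -2], [0, 2, -2, 2]].
Leading principal minors: Δ_1 = 26, Δ_2 = 101, Δ_3 = 168, Δ_4 = 60.
All leading principal minors are positive, so by Sylvester's criterion Q is positive definite.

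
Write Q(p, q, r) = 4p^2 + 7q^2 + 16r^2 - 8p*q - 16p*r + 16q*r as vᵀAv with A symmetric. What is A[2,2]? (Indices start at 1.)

7

The coefficient of q^2 in Q is 7, and that is exactly A[2,2].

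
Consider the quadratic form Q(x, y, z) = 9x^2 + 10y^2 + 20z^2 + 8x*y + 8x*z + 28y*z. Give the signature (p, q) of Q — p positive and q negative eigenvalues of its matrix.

Write A = [[9, 4, 4], [4, 10, 14], [4, 14, 20]].
Symmetric row and column elimination reduces A to a congruent diagonal form with pivots 9, 74/9, 2/37.
So there are 3 positive pivots.

(3, 0)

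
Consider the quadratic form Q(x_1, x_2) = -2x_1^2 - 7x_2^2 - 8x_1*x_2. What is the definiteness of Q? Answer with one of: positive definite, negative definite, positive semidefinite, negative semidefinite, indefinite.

indefinite

The symmetric matrix of Q is [[-2, -4], [-4, -7]].
For the 2×2 matrix [[-2, -4], [-4, -7]]: det = -2·-7 − (-4)² = -2, trace = -9.
det < 0 so the eigenvalues have opposite signs; the form is indefinite.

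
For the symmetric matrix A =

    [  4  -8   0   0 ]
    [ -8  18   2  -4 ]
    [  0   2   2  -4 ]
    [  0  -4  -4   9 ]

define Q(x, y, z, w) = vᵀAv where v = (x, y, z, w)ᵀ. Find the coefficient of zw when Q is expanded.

The coefficient of zw is A[3,4] + A[4,3] = 2·(-4) = -8.

-8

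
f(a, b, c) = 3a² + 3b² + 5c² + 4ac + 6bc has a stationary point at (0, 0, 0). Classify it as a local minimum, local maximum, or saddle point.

The Hessian at the origin is H = [[6, 0, 4], [0, 6, 6], [4, 6, 10]].
An LDLᵀ factorisation of H has diagonal entries 6, 6, 4/3.
That gives 3 positive pivots.
H is positive definite, so the origin is a strict local minimum.

local minimum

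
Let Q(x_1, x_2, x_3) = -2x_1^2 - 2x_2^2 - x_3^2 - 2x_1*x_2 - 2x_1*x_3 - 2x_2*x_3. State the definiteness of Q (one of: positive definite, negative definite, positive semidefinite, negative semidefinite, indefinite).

negative definite

The symmetric matrix of Q is A = [[-2, -1, -1], [-1, -2, -1], [-1, -1, -1]].
Leading principal minors: Δ_1 = -2, Δ_2 = 3, Δ_3 = -1.
The signs alternate starting with Δ_1 < 0, so by Sylvester's criterion Q is negative definite.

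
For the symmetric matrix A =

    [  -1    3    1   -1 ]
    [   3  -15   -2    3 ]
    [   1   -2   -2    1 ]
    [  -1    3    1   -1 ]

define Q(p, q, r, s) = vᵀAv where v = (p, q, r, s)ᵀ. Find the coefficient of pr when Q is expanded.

2

The coefficient of pr is A[1,3] + A[3,1] = 2·1 = 2.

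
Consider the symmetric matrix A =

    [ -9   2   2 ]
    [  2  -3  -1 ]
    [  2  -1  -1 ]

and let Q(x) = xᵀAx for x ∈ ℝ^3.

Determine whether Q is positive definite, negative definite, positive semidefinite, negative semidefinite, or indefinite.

Leading principal minors: Δ_1 = -9, Δ_2 = 23, Δ_3 = -10.
The signs alternate starting with Δ_1 < 0, so by Sylvester's criterion Q is negative definite.

negative definite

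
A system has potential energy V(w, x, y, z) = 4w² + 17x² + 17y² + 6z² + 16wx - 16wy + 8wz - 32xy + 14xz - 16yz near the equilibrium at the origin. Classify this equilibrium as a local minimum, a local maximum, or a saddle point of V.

The Hessian at the origin is H = [[8, 16, -16, 8], [16, 34, -32, 14], [-16, -32, 34, -16], [8, 14, -16, 12]].
An LDLᵀ factorisation of H has diagonal entries 8, 2, 2, 2.
That gives 4 positive pivots.
H is positive definite, so the origin is a strict local minimum.

local minimum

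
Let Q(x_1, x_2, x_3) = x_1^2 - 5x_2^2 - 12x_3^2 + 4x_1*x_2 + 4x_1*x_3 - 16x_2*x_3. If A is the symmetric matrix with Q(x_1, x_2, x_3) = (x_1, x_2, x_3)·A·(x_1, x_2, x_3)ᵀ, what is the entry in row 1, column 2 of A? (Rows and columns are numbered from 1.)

The coefficient of x_1·x_2 in Q is 4. For a symmetric A this equals A[1,2] + A[2,1] = 2·A[1,2].
So A[1,2] = 4/2 = 2.

2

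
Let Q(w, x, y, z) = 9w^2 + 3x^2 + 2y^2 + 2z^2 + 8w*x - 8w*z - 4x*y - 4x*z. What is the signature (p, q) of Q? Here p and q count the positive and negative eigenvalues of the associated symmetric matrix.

The associated matrix is A = [[9, 4, 0, -4], [4, 3, -2, -2], [0, -2, 2, 0], [-4, -2, 0, 2]].
Row-reducing A symmetrically gives the diagonal entries 9, 11/9, -14/11, 2/7.
Counting signs: 3 positive, 1 negative.

(3, 1)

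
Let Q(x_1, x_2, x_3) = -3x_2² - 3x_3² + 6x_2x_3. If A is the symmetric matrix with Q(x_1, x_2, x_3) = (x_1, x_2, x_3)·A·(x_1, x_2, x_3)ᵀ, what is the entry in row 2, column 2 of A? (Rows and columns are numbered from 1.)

-3

The coefficient of x_2² in Q is -3, and that is exactly A[2,2].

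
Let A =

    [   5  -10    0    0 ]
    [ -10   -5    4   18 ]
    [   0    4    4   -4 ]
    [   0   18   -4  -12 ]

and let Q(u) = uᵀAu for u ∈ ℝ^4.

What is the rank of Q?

Symmetric row and column elimination reduces A to a congruent diagonal form with pivots 5, -25, 116/25, 20/29.
So there are 3 positive, 1 negative pivots.
The rank is the number of nonzero pivots: 4.

4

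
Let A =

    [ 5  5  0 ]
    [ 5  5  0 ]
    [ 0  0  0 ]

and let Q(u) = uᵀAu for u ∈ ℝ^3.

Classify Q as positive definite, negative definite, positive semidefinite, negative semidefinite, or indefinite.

Applying the same elementary operations to the rows and columns of A produces a congruent diagonal matrix with entries 5, 0, 0.
That gives 1 positive, 2 zero pivots.
Hence Q is positive semidefinite.

positive semidefinite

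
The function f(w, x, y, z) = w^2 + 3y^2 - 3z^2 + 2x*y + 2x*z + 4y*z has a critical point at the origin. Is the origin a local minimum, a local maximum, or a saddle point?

saddle point

The Hessian at the origin is H = [[2, 0, 0, 0], [0, 0, 2, 2], [0, 2, 6, 4], [0, 2, 4, -6]].
H is indefinite, so the origin is a saddle point.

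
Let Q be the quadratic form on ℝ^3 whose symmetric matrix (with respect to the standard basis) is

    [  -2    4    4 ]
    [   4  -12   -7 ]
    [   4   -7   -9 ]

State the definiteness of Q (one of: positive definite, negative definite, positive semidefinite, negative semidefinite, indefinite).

negative definite

Leading principal minors: Δ_1 = -2, Δ_2 = 8, Δ_3 = -6.
The signs alternate starting with Δ_1 < 0, so by Sylvester's criterion Q is negative definite.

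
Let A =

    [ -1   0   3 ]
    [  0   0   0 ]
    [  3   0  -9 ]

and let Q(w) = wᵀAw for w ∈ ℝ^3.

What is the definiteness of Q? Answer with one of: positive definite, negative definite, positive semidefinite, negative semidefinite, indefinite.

Symmetric row and column elimination reduces A to a congruent diagonal form with pivots -1, 0, 0.
Counting signs: 1 negative, 2 zero.
Hence Q is negative semidefinite.

negative semidefinite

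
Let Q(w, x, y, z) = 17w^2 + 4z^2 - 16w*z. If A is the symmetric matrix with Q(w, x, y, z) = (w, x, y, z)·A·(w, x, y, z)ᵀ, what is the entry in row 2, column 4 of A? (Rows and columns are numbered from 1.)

0

The coefficient of x·z in Q is 0. For a symmetric A this equals A[2,4] + A[4,2] = 2·A[2,4].
So A[2,4] = 0/2 = 0.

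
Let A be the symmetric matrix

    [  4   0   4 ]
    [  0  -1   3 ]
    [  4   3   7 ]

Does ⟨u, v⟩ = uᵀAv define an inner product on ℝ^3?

Row-reducing A symmetrically gives the diagonal entries 4, -1, 12.
So there are 2 positive, 1 negative pivots.
Hence Q is indefinite.
⟨·,·⟩ is an inner product exactly when A is positive definite.

no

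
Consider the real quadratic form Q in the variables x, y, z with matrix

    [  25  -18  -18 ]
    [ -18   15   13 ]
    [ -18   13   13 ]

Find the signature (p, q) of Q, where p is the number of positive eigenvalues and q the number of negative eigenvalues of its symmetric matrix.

Applying the same elementary operations to the rows and columns of A produces a congruent diagonal matrix with entries 25, 51/25, 2/51.
Counting signs: 3 positive.

(3, 0)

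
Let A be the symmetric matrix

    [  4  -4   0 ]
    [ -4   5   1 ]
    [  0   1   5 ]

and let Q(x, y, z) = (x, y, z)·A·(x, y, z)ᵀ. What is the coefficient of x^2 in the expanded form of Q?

The coefficient of x^2 is the diagonal entry A[1,1] = 4.

4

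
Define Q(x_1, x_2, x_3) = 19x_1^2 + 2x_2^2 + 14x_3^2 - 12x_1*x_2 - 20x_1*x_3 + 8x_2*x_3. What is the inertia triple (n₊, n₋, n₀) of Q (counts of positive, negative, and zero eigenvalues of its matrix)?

(3, 0, 0)

The associated matrix is A = [[19, -6, -10], [-6, 2, 4], [-10, 4, 14]].
Symmetric row and column elimination reduces A to a congruent diagonal form with pivots 19, 2/19, 2.
That gives 3 positive pivots.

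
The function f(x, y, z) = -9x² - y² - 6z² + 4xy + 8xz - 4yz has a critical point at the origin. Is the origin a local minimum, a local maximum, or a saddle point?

local maximum

The Hessian at the origin is H = [[-18, 4, 8], [4, -2, -4], [8, -4, -12]].
Row-reducing H symmetrically gives the diagonal entries -18, -10/9, -4.
Counting signs: 3 negative.
H is negative definite, so the origin is a strict local maximum.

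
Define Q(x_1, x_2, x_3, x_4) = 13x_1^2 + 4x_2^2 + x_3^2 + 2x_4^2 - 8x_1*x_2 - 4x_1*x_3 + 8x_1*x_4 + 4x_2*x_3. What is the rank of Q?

3

The symmetric matrix is A = [[13, -4, -2, 4], [-4, 4, 2, 0], [-2, 2, 1, 0], [4, 0, 0, 2]].
Symmetric row and column elimination reduces A to a congruent diagonal form with pivots 13, 36/13, 0, 2/9.
Counting signs: 3 positive, 1 zero.
The rank is the number of nonzero pivots: 3.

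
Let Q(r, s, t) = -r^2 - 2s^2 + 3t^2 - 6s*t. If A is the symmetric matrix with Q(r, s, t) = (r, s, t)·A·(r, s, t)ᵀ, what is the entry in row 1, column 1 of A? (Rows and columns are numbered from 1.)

The coefficient of r^2 in Q is -1, and that is exactly A[1,1].

-1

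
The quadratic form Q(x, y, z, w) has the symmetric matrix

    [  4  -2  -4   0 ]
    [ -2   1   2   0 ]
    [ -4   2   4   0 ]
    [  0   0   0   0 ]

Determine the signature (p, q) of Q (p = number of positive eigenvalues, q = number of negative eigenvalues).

(1, 0)

Row-reducing A symmetrically gives the diagonal entries 4, 0, 0, 0.
That gives 1 positive, 3 zero pivots.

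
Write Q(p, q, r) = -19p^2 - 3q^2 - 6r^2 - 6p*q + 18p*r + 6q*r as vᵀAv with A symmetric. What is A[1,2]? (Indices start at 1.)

-3

The coefficient of p·q in Q is -6. For a symmetric A this equals A[1,2] + A[2,1] = 2·A[1,2].
So A[1,2] = -6/2 = -3.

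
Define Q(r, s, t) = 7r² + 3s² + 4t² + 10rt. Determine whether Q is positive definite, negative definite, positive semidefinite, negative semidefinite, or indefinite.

positive definite

The symmetric matrix is A = [[7, 0, 5], [0, 3, 0], [5, 0, 4]].
Symmetric row and column elimination reduces A to a congruent diagonal form with pivots 7, 3, 3/7.
So there are 3 positive pivots.
Hence Q is positive definite.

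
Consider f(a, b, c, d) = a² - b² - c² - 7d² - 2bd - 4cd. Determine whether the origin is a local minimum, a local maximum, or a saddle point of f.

The Hessian at the origin is H = [[2, 0, 0, 0], [0, -2, 0, -2], [0, 0, -2, -4], [0, -2, -4, -14]].
An LDLᵀ factorisation of H has diagonal entries 2, -2, -2, -4.
Counting signs: 1 positive, 3 negative.
H is indefinite, so the origin is a saddle point.

saddle point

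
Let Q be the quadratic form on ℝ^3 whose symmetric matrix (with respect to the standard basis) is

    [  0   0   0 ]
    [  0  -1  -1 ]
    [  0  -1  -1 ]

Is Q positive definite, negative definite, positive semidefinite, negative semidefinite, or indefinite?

Applying the same elementary operations to the rows and columns of A produces a congruent diagonal matrix with entries 0, -1, 0.
Counting signs: 1 negative, 2 zero.
Hence Q is negative semidefinite.

negative semidefinite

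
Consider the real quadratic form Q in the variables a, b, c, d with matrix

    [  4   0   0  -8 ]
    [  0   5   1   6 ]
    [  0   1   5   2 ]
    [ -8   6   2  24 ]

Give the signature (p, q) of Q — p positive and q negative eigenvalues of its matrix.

Applying the same elementary operations to the rows and columns of A produces a congruent diagonal matrix with entries 4, 5, 24/5, 2/3.
Counting signs: 4 positive.

(4, 0)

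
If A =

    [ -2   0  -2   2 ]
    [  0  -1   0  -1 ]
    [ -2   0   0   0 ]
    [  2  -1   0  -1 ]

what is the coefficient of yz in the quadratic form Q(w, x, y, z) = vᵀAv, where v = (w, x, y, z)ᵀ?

0

The coefficient of yz is A[3,4] + A[4,3] = 2·0 = 0.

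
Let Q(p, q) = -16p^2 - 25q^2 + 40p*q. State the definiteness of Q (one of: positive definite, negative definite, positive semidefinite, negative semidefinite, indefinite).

Write A = [[-16, 20], [20, -25]].
Row-reducing A symmetrically gives the diagonal entries -16, 0.
So there are 1 negative, 1 zero pivots.
Hence Q is negative semidefinite.

negative semidefinite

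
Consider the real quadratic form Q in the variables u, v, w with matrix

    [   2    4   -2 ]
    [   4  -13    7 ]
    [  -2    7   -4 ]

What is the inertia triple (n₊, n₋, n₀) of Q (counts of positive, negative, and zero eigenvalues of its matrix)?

(1, 2, 0)

Row-reducing A symmetrically gives the diagonal entries 2, -21, -5/21.
So there are 1 positive, 2 negative pivots.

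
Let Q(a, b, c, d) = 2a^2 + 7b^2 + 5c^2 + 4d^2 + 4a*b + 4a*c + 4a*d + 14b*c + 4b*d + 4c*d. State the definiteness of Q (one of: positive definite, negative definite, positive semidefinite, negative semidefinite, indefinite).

Write A = [[2, 2, 2, 2], [2, 7, 7, 2], [2, 7, 5, 2], [2, 2, 2, 4]].
An LDLᵀ factorisation of A has diagonal entries 2, 5, -2, 2.
So there are 3 positive, 1 negative pivots.
Hence Q is indefinite.

indefinite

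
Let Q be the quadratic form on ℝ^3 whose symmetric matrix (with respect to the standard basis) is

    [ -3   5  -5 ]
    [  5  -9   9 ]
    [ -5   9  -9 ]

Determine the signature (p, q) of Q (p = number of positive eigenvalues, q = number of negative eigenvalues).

Applying the same elementary operations to the rows and columns of A produces a congruent diagonal matrix with entries -3, -2/3, 0.
Counting signs: 2 negative, 1 zero.

(0, 2)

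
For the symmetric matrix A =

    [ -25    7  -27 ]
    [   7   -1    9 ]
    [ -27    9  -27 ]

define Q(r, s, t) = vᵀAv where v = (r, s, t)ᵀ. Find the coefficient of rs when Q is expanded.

The coefficient of rs is A[1,2] + A[2,1] = 2·7 = 14.

14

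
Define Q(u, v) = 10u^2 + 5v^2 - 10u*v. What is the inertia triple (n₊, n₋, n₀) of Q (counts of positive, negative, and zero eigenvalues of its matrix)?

The symmetric matrix is A = [[10, -5], [-5, 5]].
Congruent diagonalization of A (simultaneous row and column reduction) yields pivots 10, 5/2.
So there are 2 positive pivots.

(2, 0, 0)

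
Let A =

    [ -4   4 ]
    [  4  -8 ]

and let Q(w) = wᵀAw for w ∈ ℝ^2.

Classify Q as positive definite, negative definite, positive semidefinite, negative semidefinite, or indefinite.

negative definite

For the 2×2 matrix [[-4, 4], [4, -8]]: det = -4·-8 − (4)² = 16, trace = -12.
det > 0 so both eigenvalues share the sign of the trace; trace = -12 < 0 ⇒ both negative.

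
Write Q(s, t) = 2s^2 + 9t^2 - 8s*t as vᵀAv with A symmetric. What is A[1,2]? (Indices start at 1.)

-4

The coefficient of s·t in Q is -8. For a symmetric A this equals A[1,2] + A[2,1] = 2·A[1,2].
So A[1,2] = -8/2 = -4.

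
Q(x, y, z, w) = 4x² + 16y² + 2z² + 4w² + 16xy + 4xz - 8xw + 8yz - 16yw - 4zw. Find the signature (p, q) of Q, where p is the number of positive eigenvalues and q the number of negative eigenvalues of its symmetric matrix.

(2, 0)

The symmetric matrix is A = [[4, 8, 2, -4], [8, 16, 4, -8], [2, 4, 2, -2], [-4, -8, -2, 4]].
Congruent diagonalization of A (simultaneous row and column reduction) yields pivots 4, 0, 1, 0.
Counting signs: 2 positive, 2 zero.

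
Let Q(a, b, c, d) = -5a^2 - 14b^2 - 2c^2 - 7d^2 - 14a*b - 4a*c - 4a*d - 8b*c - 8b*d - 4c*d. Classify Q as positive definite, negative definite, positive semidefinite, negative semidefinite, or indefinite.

negative definite

The symmetric matrix of Q is A = [[-5, -7, -2, -2], [-7, -14, -4, -4], [-2, -4, -2, -2], [-2, -4, -2, -7]].
Leading principal minors: Δ_1 = -5, Δ_2 = 21, Δ_3 = -18, Δ_4 = 90.
The signs alternate starting with Δ_1 < 0, so by Sylvester's criterion Q is negative definite.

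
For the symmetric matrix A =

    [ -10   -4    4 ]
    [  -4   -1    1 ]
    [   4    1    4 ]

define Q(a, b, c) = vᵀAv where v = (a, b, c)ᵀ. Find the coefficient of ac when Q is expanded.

8

The coefficient of ac is A[1,3] + A[3,1] = 2·4 = 8.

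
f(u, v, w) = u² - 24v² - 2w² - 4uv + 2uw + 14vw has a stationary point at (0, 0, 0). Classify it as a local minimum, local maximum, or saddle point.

The Hessian at the origin is H = [[2, -4, 2], [-4, -48, 14], [2, 14, -4]].
Row-reducing H symmetrically gives the diagonal entries 2, -56, -3/14.
That gives 1 positive, 2 negative pivots.
H is indefinite, so the origin is a saddle point.

saddle point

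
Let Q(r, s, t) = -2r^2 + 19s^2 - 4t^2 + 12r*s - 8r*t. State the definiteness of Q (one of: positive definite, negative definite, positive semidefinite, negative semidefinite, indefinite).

Write A = [[-2, 6, -4], [6, 19, 0], [-4, 0, -4]].
Congruent diagonalization of A (simultaneous row and column reduction) yields pivots -2, 37, 4/37.
That gives 2 positive, 1 negative pivots.
Hence Q is indefinite.

indefinite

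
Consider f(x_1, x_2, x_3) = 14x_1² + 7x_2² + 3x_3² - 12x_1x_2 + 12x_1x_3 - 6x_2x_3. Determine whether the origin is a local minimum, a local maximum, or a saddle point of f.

local minimum

The Hessian at the origin is H = [[28, -12, 12], [-12, 14, -6], [12, -6, 6]].
Applying the same elementary operations to the rows and columns of H produces a congruent diagonal matrix with entries 28, 62/7, 24/31.
That gives 3 positive pivots.
H is positive definite, so the origin is a strict local minimum.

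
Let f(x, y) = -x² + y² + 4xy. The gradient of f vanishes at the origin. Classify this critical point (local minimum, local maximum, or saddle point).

saddle point

The Hessian at the origin is H = [[-2, 4], [4, 2]].
det H = -2·2 − (4)² = -20 < 0, so H is indefinite.
Therefore the origin is a saddle point.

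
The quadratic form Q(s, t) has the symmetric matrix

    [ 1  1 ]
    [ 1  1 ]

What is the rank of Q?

Applying the same elementary operations to the rows and columns of A produces a congruent diagonal matrix with entries 1, 0.
Counting signs: 1 positive, 1 zero.
The rank is the number of nonzero pivots: 1.

1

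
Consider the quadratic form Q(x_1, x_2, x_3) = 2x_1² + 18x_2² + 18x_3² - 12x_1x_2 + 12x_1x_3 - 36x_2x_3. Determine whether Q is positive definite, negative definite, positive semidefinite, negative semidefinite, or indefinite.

positive semidefinite

The symmetric matrix is A = [[2, -6, 6], [-6, 18, -18], [6, -18, 18]].
Applying the same elementary operations to the rows and columns of A produces a congruent diagonal matrix with entries 2, 0, 0.
So there are 1 positive, 2 zero pivots.
Hence Q is positive semidefinite.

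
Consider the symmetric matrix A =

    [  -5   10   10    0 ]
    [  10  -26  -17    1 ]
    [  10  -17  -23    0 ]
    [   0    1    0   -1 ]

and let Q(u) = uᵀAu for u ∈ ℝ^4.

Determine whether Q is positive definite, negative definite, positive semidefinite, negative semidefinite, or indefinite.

negative definite

Row-reducing A symmetrically gives the diagonal entries -5, -6, -3/2, -2/3.
Counting signs: 4 negative.
Hence Q is negative definite.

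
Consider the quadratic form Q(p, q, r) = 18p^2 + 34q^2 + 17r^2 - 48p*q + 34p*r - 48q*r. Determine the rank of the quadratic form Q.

The symmetric matrix is A = [[18, -24, 17], [-24, 34, -24], [17, -24, 17]].
An LDLᵀ factorisation of A has diagonal entries 18, 2, 1/18.
Counting signs: 3 positive.
The rank is the number of nonzero pivots: 3.

3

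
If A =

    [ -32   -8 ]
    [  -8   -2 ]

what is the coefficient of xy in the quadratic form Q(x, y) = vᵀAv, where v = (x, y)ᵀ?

-16

The coefficient of xy is A[1,2] + A[2,1] = 2·(-8) = -16.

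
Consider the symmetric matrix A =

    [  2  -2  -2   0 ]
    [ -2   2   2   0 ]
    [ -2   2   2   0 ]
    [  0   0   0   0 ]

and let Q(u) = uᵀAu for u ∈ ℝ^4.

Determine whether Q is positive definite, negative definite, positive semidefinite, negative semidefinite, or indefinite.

positive semidefinite

Symmetric row and column elimination reduces A to a congruent diagonal form with pivots 2, 0, 0, 0.
That gives 1 positive, 3 zero pivots.
Hence Q is positive semidefinite.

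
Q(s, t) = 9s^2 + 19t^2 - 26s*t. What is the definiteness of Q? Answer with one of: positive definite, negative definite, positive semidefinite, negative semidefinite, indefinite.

positive definite

The symmetric matrix of Q is A = [[9, -13], [-13, 19]].
Leading principal minors: Δ_1 = 9, Δ_2 = 2.
All leading principal minors are positive, so by Sylvester's criterion Q is positive definite.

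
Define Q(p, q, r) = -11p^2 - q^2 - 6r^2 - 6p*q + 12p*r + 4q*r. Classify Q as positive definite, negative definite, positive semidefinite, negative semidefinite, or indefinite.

The associated matrix is A = [[-11, -3, 6], [-3, -1, 2], [6, 2, -6]].
Congruent diagonalization of A (simultaneous row and column reduction) yields pivots -11, -2/11, -2.
That gives 3 negative pivots.
Hence Q is negative definite.

negative definite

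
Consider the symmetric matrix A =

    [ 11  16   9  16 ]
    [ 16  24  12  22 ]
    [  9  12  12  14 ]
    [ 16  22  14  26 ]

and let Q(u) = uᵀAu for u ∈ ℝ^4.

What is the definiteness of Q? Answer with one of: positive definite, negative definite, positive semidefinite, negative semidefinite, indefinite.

Leading principal minors: Δ_1 = 11, Δ_2 = 8, Δ_3 = 24, Δ_4 = 4.
All leading principal minors are positive, so by Sylvester's criterion Q is positive definite.

positive definite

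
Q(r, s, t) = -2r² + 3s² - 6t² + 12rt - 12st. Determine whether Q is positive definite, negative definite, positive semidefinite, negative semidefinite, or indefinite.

indefinite

The symmetric matrix is A = [[-2, 0, 6], [0, 3, -6], [6, -6, -6]].
Symmetric row and column elimination reduces A to a congruent diagonal form with pivots -2, 3, 0.
That gives 1 positive, 1 negative, 1 zero pivots.
Hence Q is indefinite.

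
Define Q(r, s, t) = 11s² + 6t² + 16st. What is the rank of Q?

Write A = [[0, 0, 0], [0, 11, 8], [0, 8, 6]].
Applying the same elementary operations to the rows and columns of A produces a congruent diagonal matrix with entries 0, 11, 2/11.
So there are 2 positive, 1 zero pivots.
The rank is the number of nonzero pivots: 2.

2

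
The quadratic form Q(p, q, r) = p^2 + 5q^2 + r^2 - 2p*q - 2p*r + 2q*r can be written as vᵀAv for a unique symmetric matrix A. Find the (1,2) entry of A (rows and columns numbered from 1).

-1

The coefficient of p·q in Q is -2. For a symmetric A this equals A[1,2] + A[2,1] = 2·A[1,2].
So A[1,2] = -2/2 = -1.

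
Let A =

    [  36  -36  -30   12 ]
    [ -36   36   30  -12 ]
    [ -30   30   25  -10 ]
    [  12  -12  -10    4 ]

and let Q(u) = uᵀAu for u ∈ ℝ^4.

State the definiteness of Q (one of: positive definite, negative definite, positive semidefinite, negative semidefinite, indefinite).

positive semidefinite

Row-reducing A symmetrically gives the diagonal entries 36, 0, 0, 0.
So there are 1 positive, 3 zero pivots.
Hence Q is positive semidefinite.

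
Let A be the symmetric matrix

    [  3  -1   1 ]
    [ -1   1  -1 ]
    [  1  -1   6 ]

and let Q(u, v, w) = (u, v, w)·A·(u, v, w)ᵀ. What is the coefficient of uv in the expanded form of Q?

-2

The coefficient of uv is A[1,2] + A[2,1] = 2·(-1) = -2.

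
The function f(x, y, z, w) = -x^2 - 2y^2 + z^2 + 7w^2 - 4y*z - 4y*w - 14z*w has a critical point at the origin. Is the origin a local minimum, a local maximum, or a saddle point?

The Hessian at the origin is H = [[-2, 0, 0, 0], [0, -4, -4, -4], [0, -4, 2, -14], [0, -4, -14, 14]].
Symmetric row and column elimination reduces H to a congruent diagonal form with pivots -2, -4, 6, 4/3.
That gives 2 positive, 2 negative pivots.
H is indefinite, so the origin is a saddle point.

saddle point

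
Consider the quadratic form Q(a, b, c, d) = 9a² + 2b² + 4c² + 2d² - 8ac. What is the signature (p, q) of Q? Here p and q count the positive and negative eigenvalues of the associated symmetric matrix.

(4, 0)

Write A = [[9, 0, -4, 0], [0, 2, 0, 0], [-4, 0, 4, 0], [0, 0, 0, 2]].
Symmetric row and column elimination reduces A to a congruent diagonal form with pivots 9, 2, 20/9, 2.
So there are 4 positive pivots.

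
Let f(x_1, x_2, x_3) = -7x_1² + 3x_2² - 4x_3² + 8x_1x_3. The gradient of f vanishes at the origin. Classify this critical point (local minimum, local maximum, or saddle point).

The Hessian at the origin is H = [[-14, 0, 8], [0, 6, 0], [8, 0, -8]].
An LDLᵀ factorisation of H has diagonal entries -14, 6, -24/7.
Counting signs: 1 positive, 2 negative.
H is indefinite, so the origin is a saddle point.

saddle point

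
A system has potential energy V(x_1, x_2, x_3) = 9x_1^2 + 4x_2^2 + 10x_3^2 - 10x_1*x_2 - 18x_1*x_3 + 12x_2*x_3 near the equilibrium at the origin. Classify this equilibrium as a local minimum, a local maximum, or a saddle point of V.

local minimum

The Hessian at the origin is H = [[18, -10, -18], [-10, 8, 12], [-18, 12, 20]].
Row-reducing H symmetrically gives the diagonal entries 18, 22/9, 4/11.
So there are 3 positive pivots.
H is positive definite, so the origin is a strict local minimum.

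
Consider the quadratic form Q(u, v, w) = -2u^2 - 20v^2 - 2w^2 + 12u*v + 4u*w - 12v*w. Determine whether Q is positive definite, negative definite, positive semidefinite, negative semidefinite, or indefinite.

negative semidefinite

The symmetric matrix is A = [[-2, 6, 2], [6, -20, -6], [2, -6, -2]].
Row-reducing A symmetrically gives the diagonal entries -2, -2, 0.
That gives 2 negative, 1 zero pivots.
Hence Q is negative semidefinite.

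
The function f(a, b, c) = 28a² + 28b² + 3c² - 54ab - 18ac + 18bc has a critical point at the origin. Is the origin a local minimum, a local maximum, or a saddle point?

local minimum

The Hessian at the origin is H = [[56, -54, -18], [-54, 56, 18], [-18, 18, 6]].
An LDLᵀ factorisation of H has diagonal entries 56, 55/14, 6/55.
Counting signs: 3 positive.
H is positive definite, so the origin is a strict local minimum.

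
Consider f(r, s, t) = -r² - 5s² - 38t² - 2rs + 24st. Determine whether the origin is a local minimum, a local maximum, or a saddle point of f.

local maximum

The Hessian at the origin is H = [[-2, -2, 0], [-2, -10, 24], [0, 24, -76]].
Applying the same elementary operations to the rows and columns of H produces a congruent diagonal matrix with entries -2, -8, -4.
So there are 3 negative pivots.
H is negative definite, so the origin is a strict local maximum.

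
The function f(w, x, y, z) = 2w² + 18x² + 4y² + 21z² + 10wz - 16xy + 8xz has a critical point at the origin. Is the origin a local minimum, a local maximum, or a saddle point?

local minimum

The Hessian at the origin is H = [[4, 0, 0, 10], [0, 36, -16, 8], [0, -16, 8, 0], [10, 8, 0, 42]].
Symmetric row and column elimination reduces H to a congruent diagonal form with pivots 4, 36, 8/9, 1.
Counting signs: 4 positive.
H is positive definite, so the origin is a strict local minimum.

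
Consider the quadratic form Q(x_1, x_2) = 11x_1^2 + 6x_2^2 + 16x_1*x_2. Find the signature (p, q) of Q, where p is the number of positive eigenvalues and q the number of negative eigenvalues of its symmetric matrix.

The associated matrix is A = [[11, 8], [8, 6]].
Applying the same elementary operations to the rows and columns of A produces a congruent diagonal matrix with entries 11, 2/11.
Counting signs: 2 positive.

(2, 0)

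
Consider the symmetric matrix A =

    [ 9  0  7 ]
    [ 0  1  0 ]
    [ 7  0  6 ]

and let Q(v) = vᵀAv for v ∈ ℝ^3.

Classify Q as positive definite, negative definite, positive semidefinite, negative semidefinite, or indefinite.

positive definite

Leading principal minors: Δ_1 = 9, Δ_2 = 9, Δ_3 = 5.
All leading principal minors are positive, so by Sylvester's criterion Q is positive definite.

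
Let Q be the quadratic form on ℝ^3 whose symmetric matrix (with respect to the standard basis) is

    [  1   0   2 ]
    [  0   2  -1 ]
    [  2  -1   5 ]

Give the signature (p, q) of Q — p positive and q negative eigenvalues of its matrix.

Congruent diagonalization of A (simultaneous row and column reduction) yields pivots 1, 2, 1/2.
That gives 3 positive pivots.

(3, 0)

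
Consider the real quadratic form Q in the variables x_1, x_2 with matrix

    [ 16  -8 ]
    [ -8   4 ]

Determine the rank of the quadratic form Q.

Applying the same elementary operations to the rows and columns of A produces a congruent diagonal matrix with entries 16, 0.
Counting signs: 1 positive, 1 zero.
The rank is the number of nonzero pivots: 1.

1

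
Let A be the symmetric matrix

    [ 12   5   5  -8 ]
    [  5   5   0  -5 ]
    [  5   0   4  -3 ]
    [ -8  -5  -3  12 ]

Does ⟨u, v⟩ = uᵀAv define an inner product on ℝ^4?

Leading principal minors: Δ_1 = 12, Δ_2 = 35, Δ_3 = 15, Δ_4 = 60.
All leading principal minors are positive, so by Sylvester's criterion Q is positive definite.
⟨·,·⟩ is an inner product exactly when A is positive definite.

yes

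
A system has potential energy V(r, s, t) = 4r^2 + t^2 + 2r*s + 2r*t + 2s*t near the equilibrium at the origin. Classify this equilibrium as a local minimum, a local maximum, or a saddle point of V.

saddle point

The Hessian at the origin is H = [[8, 2, 2], [2, 0, 2], [2, 2, 2]].
Applying the same elementary operations to the rows and columns of H produces a congruent diagonal matrix with entries 8, -1/2, 6.
Counting signs: 2 positive, 1 negative.
H is indefinite, so the origin is a saddle point.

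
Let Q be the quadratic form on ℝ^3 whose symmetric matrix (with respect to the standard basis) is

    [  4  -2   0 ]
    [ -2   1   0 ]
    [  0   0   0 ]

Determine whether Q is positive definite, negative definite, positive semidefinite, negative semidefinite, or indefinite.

positive semidefinite

Applying the same elementary operations to the rows and columns of A produces a congruent diagonal matrix with entries 4, 0, 0.
So there are 1 positive, 2 zero pivots.
Hence Q is positive semidefinite.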